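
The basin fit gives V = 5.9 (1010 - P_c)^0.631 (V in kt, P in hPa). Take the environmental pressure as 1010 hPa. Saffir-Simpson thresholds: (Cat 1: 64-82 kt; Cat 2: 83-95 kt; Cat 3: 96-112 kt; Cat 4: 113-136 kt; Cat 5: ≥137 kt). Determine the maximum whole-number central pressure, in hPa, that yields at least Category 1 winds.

Category 1 begins at V = 64 kt.
Required ΔP = (64/5.9)^(1/0.631) = 10.847^1.585 ≈ 43.73 hPa.
P_c ≤ 1010 − 43.73 = 966.27, so the highest integer P_c is 966 hPa.

966 hPa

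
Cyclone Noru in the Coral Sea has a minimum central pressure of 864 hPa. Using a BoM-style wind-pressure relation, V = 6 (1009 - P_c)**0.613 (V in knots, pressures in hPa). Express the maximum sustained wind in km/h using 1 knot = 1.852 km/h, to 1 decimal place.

234.8 km/h

ΔP = 1009 − 864 = 145 hPa.
V ≈ 6 × 145^0.613 = 6 × 21.131 ≈ 126.786 kt.
126.786 × 1.852 ≈ 234.81 km/h → 234.8 km/h.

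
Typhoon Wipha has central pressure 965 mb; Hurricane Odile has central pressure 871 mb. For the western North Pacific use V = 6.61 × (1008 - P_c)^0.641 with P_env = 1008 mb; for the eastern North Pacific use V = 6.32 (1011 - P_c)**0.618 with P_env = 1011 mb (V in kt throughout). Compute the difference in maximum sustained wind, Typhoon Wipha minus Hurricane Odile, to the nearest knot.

-60 kt

Typhoon Wipha: ΔP = 43; V ≈ 6.61 × 43^0.641 ≈ 73.66 kt.
Hurricane Odile: ΔP = 140; V ≈ 6.32 × 140^0.618 ≈ 133.98 kt.
Difference ≈ 73.66 − 133.98 = -60.32 → -60 kt.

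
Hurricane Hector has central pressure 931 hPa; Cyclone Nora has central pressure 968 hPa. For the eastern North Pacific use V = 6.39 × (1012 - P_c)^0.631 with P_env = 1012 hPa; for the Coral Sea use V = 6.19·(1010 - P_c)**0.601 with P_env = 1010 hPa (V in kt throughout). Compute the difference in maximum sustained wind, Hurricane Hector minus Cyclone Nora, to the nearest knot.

44 kt

Hurricane Hector: ΔP = 81; V ≈ 6.39 × 81^0.631 ≈ 102.27 kt.
Cyclone Nora: ΔP = 42; V ≈ 6.19 × 42^0.601 ≈ 58.51 kt.
Difference ≈ 102.27 − 58.51 = 43.76 → 44 kt.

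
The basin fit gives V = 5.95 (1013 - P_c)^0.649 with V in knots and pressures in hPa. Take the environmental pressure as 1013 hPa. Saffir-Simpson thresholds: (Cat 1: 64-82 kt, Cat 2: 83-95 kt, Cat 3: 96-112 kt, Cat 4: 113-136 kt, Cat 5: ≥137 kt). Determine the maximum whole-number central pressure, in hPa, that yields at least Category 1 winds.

Category 1 begins at V = 64 kt.
Required ΔP = (64/5.95)^(1/0.649) = 10.756^1.541 ≈ 38.87 hPa.
P_c ≤ 1013 − 38.87 = 974.13, so the highest integer P_c is 974 hPa.

974 hPa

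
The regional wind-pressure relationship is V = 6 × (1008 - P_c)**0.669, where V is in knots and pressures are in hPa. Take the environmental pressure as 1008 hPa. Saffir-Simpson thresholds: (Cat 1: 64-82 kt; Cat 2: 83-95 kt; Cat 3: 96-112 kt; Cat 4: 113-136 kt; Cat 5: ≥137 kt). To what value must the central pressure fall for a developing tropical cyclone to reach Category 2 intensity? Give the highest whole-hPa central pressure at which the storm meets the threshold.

Category 2 begins at V = 83 kt.
Required ΔP = (83/6)^(1/0.669) = 13.833^1.495 ≈ 50.75 hPa.
P_c ≤ 1008 − 50.75 = 957.25, so the highest integer P_c is 957 hPa.

957 hPa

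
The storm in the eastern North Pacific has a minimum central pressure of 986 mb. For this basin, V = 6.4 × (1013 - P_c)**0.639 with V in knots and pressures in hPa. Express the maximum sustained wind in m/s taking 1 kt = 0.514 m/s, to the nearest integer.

ΔP = 1013 − 986 = 27 mb.
V ≈ 6.4 × 27^0.639 = 6.4 × 8.216 ≈ 52.580 kt.
52.580 × 0.514 ≈ 27.03 m/s → 27 m/s.

27 m/s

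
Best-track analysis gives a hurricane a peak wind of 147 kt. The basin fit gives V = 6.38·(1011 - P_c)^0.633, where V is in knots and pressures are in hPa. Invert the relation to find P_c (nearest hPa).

869 hPa

ΔP = (V / 6.38)^(1/0.633) = (147/6.38)^1.580.
147/6.38 = 23.041; 23.041^1.580 ≈ 142.05 hPa.
P_c = 1011 − 142.05 = 868.95 ≈ 869 hPa.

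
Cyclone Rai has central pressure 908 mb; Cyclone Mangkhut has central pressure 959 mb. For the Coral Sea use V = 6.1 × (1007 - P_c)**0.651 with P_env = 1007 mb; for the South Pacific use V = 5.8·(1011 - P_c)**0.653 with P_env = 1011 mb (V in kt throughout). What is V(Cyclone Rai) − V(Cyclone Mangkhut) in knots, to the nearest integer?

45 kt

Cyclone Rai: ΔP = 99; V ≈ 6.1 × 99^0.651 ≈ 121.48 kt.
Cyclone Mangkhut: ΔP = 52; V ≈ 5.8 × 52^0.653 ≈ 76.56 kt.
Difference ≈ 121.48 − 76.56 = 44.92 → 45 kt.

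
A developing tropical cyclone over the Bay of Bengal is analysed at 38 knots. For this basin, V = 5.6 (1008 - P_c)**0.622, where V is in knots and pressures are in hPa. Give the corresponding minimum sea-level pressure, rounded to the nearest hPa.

ΔP = (V / 5.6)^(1/0.622) = (38/5.6)^1.608.
38/5.6 = 6.786; 6.786^1.608 ≈ 21.73 hPa.
P_c = 1008 − 21.73 = 986.27 ≈ 986 hPa.

986 hPa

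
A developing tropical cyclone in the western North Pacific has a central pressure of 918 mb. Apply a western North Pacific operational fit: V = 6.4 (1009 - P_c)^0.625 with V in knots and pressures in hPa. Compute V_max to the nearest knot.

107 kt

ΔP = 1009 − 918 = 91 mb.
91^0.625 ≈ 16.765.
V ≈ 6.4 × 16.765 ≈ 107.3 kt.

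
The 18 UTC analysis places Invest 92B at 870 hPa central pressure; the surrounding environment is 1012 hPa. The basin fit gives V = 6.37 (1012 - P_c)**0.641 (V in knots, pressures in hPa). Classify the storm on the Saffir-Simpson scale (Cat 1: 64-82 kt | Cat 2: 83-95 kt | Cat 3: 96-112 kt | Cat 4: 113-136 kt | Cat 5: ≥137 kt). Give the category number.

5

ΔP = 1012 − 870 = 142 hPa.
V ≈ 6.37 × 142^0.641 = 6.37 × 23.97 ≈ 153 kt.
153 kt falls in the Category 5 band.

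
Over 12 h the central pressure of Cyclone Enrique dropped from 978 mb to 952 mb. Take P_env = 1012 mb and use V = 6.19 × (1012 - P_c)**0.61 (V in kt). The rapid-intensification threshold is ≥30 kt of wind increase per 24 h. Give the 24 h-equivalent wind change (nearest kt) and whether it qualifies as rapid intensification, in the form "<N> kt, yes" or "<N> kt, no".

44 kt, yes

V₁: ΔP = 34, V ≈ 6.19 × 34^0.61 ≈ 53.20 kt.
V₂: ΔP = 60, V ≈ 6.19 × 60^0.61 ≈ 75.23 kt.
ΔV over 12 h = 22.03 kt → 24 h equivalent = 22.03 × 24/12 ≈ 44.06 kt.
44 kt ≥ 30 kt ⇒ rapid intensification.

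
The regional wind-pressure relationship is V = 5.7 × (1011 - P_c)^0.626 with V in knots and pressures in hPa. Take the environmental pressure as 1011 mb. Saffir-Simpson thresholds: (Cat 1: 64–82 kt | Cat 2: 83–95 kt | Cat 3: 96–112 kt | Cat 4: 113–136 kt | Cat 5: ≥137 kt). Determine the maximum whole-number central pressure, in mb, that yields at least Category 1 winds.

963 mb

Category 1 begins at V = 64 kt.
Required ΔP = (64/5.7)^(1/0.626) = 11.228^1.597 ≈ 47.62 mb.
P_c ≤ 1011 − 47.62 = 963.38, so the highest integer P_c is 963 mb.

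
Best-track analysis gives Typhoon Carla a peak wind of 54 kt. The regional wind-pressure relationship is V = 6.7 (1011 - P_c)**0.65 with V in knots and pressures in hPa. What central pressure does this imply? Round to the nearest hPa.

ΔP = (V / 6.7)^(1/0.65) = (54/6.7)^1.538.
54/6.7 = 8.060; 8.060^1.538 ≈ 24.79 hPa.
P_c = 1011 − 24.79 = 986.21 ≈ 986 hPa.

986 hPa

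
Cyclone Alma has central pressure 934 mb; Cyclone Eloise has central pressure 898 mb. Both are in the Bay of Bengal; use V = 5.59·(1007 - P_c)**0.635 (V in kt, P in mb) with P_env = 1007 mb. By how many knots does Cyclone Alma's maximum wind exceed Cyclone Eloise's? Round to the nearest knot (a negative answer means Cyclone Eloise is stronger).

-25 kt

Cyclone Alma: ΔP = 73; V ≈ 5.59 × 73^0.635 ≈ 85.24 kt.
Cyclone Eloise: ΔP = 109; V ≈ 5.59 × 109^0.635 ≈ 109.95 kt.
Difference ≈ 85.24 − 109.95 = -24.71 → -25 kt.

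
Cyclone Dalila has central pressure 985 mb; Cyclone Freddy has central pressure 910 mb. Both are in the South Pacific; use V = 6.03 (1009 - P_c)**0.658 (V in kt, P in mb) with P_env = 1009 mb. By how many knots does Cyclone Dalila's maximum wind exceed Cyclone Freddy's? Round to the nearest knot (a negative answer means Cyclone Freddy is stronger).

-75 kt

Cyclone Dalila: ΔP = 24; V ≈ 6.03 × 24^0.658 ≈ 48.81 kt.
Cyclone Freddy: ΔP = 99; V ≈ 6.03 × 99^0.658 ≈ 124.01 kt.
Difference ≈ 48.81 − 124.01 = -75.20 → -75 kt.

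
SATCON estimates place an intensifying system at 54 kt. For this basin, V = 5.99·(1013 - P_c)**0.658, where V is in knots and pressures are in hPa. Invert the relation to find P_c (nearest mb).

985 mb

ΔP = (V / 5.99)^(1/0.658) = (54/5.99)^1.520.
54/5.99 = 9.015; 9.015^1.520 ≈ 28.27 mb.
P_c = 1013 − 28.27 = 984.73 ≈ 985 mb.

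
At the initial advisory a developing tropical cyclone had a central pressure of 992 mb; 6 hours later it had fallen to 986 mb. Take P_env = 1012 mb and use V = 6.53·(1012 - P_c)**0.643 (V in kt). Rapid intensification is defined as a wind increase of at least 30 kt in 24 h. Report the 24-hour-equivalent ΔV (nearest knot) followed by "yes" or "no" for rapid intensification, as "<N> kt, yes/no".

V₁: ΔP = 20, V ≈ 6.53 × 20^0.643 ≈ 44.82 kt.
V₂: ΔP = 26, V ≈ 6.53 × 26^0.643 ≈ 53.06 kt.
ΔV over 6 h = 8.24 kt → 24 h equivalent = 8.24 × 24/6 ≈ 32.96 kt.
33 kt ≥ 30 kt ⇒ rapid intensification.

33 kt, yes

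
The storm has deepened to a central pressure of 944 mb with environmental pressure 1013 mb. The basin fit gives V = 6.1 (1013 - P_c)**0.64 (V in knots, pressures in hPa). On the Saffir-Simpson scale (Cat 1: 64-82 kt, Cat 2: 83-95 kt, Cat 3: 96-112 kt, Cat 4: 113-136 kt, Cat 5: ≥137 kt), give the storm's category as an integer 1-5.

ΔP = 1013 − 944 = 69 mb.
V ≈ 6.1 × 69^0.64 = 6.1 × 15.03 ≈ 92 kt.
92 kt falls in the Category 2 band.

2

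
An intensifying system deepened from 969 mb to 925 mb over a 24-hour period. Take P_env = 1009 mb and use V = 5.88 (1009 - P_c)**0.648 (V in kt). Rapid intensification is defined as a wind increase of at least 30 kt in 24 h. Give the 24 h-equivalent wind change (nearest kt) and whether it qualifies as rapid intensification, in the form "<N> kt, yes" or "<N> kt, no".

V₁: ΔP = 40, V ≈ 5.88 × 40^0.648 ≈ 64.20 kt.
V₂: ΔP = 84, V ≈ 5.88 × 84^0.648 ≈ 103.83 kt.
ΔV over 24 h = 39.63 kt → 24 h equivalent = 39.63 × 24/24 ≈ 39.63 kt.
40 kt ≥ 30 kt ⇒ rapid intensification.

40 kt, yes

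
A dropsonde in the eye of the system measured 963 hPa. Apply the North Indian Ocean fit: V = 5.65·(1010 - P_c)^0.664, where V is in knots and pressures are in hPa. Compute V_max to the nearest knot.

73 kt

ΔP = 1010 − 963 = 47 hPa.
47^0.664 ≈ 12.891.
V ≈ 5.65 × 12.891 ≈ 72.8 kt.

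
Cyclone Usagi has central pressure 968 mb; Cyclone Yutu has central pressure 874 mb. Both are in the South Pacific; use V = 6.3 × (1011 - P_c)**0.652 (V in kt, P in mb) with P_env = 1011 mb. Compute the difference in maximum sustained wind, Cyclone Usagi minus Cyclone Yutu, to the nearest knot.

Cyclone Usagi: ΔP = 43; V ≈ 6.3 × 43^0.652 ≈ 73.17 kt.
Cyclone Yutu: ΔP = 137; V ≈ 6.3 × 137^0.652 ≈ 155.77 kt.
Difference ≈ 73.17 − 155.77 = -82.60 → -83 kt.

-83 kt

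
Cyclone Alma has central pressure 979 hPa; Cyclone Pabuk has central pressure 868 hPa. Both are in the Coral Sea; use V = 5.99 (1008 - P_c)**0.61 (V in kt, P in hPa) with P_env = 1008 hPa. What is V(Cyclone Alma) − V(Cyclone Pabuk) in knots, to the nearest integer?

Cyclone Alma: ΔP = 29; V ≈ 5.99 × 29^0.61 ≈ 46.72 kt.
Cyclone Pabuk: ΔP = 140; V ≈ 5.99 × 140^0.61 ≈ 122.06 kt.
Difference ≈ 46.72 − 122.06 = -75.34 → -75 kt.

-75 kt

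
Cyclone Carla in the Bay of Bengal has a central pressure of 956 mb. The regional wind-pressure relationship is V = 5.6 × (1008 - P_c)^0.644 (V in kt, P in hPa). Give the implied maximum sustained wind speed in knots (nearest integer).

71 kt

ΔP = 1008 − 956 = 52 mb.
52^0.644 ≈ 12.738.
V ≈ 5.6 × 12.738 ≈ 71.3 kt.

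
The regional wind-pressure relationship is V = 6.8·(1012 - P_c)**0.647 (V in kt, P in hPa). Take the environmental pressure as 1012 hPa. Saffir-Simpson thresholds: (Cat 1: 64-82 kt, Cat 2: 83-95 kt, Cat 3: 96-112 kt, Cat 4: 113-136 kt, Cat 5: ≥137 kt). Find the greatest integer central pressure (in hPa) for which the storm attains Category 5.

908 hPa

Category 5 begins at V = 137 kt.
Required ΔP = (137/6.8)^(1/0.647) = 20.147^1.546 ≈ 103.70 hPa.
P_c ≤ 1012 − 103.70 = 908.30, so the highest integer P_c is 908 hPa.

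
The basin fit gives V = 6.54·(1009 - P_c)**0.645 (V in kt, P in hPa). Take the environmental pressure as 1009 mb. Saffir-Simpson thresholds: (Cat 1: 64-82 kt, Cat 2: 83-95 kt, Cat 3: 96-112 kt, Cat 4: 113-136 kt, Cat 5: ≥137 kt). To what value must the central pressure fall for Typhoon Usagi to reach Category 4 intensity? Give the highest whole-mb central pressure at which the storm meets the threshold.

926 mb

Category 4 begins at V = 113 kt.
Required ΔP = (113/6.54)^(1/0.645) = 17.278^1.550 ≈ 82.91 mb.
P_c ≤ 1009 − 82.91 = 926.09, so the highest integer P_c is 926 mb.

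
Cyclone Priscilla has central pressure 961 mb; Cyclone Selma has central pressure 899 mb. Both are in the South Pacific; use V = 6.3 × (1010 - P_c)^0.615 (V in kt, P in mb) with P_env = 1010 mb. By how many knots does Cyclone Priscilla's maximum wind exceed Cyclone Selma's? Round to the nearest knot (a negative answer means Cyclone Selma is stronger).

Cyclone Priscilla: ΔP = 49; V ≈ 6.3 × 49^0.615 ≈ 68.99 kt.
Cyclone Selma: ΔP = 111; V ≈ 6.3 × 111^0.615 ≈ 114.08 kt.
Difference ≈ 68.99 − 114.08 = -45.09 → -45 kt.

-45 kt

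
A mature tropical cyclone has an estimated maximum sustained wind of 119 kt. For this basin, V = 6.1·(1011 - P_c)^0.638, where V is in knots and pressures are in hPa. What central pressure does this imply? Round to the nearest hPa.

906 hPa

ΔP = (V / 6.1)^(1/0.638) = (119/6.1)^1.567.
119/6.1 = 19.508; 19.508^1.567 ≈ 105.26 hPa.
P_c = 1011 − 105.26 = 905.74 ≈ 906 hPa.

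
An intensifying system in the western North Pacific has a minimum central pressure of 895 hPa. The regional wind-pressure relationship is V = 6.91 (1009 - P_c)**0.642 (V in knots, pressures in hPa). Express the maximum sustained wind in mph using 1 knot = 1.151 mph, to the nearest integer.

ΔP = 1009 − 895 = 114 hPa.
V ≈ 6.91 × 114^0.642 = 6.91 × 20.919 ≈ 144.548 kt.
144.548 × 1.151 ≈ 166.37 mph → 166 mph.

166 mph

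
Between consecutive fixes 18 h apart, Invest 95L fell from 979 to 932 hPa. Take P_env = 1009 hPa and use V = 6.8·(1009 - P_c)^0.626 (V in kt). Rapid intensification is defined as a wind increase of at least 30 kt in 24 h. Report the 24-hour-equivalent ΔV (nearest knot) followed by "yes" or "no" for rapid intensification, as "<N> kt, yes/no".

61 kt, yes

V₁: ΔP = 30, V ≈ 6.8 × 30^0.626 ≈ 57.17 kt.
V₂: ΔP = 77, V ≈ 6.8 × 77^0.626 ≈ 103.15 kt.
ΔV over 18 h = 45.98 kt → 24 h equivalent = 45.98 × 24/18 ≈ 61.31 kt.
61 kt ≥ 30 kt ⇒ rapid intensification.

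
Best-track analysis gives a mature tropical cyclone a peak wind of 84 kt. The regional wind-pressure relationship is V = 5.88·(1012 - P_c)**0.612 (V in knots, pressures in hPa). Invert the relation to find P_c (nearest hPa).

ΔP = (V / 5.88)^(1/0.612) = (84/5.88)^1.634.
84/5.88 = 14.286; 14.286^1.634 ≈ 77.11 hPa.
P_c = 1012 − 77.11 = 934.89 ≈ 935 hPa.

935 hPa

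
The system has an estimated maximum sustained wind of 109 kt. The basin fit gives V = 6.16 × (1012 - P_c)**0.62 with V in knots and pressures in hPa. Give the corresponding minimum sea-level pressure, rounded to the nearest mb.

ΔP = (V / 6.16)^(1/0.62) = (109/6.16)^1.613.
109/6.16 = 17.695; 17.695^1.613 ≈ 102.96 mb.
P_c = 1012 − 102.96 = 909.04 ≈ 909 mb.

909 mb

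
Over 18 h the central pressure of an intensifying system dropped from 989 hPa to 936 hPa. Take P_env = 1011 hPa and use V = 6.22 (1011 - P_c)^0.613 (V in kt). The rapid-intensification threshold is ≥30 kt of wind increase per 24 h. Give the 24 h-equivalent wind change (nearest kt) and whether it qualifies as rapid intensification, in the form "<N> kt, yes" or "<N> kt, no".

62 kt, yes

V₁: ΔP = 22, V ≈ 6.22 × 22^0.613 ≈ 41.37 kt.
V₂: ΔP = 75, V ≈ 6.22 × 75^0.613 ≈ 87.74 kt.
ΔV over 18 h = 46.37 kt → 24 h equivalent = 46.37 × 24/18 ≈ 61.83 kt.
62 kt ≥ 30 kt ⇒ rapid intensification.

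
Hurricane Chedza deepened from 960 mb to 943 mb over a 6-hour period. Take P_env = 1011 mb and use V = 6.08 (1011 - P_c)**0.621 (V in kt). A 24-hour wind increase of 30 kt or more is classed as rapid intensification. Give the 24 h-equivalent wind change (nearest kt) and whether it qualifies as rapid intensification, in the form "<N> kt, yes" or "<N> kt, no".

V₁: ΔP = 51, V ≈ 6.08 × 51^0.621 ≈ 69.87 kt.
V₂: ΔP = 68, V ≈ 6.08 × 68^0.621 ≈ 83.54 kt.
ΔV over 6 h = 13.67 kt → 24 h equivalent = 13.67 × 24/6 ≈ 54.68 kt.
55 kt ≥ 30 kt ⇒ rapid intensification.

55 kt, yes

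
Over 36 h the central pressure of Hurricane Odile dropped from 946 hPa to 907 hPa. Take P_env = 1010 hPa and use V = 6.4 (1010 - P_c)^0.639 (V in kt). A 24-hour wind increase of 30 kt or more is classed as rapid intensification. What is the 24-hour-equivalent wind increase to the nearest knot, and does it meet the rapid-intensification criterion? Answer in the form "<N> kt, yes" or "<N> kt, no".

22 kt, no

V₁: ΔP = 64, V ≈ 6.4 × 64^0.639 ≈ 91.27 kt.
V₂: ΔP = 103, V ≈ 6.4 × 103^0.639 ≈ 123.70 kt.
ΔV over 36 h = 32.43 kt → 24 h equivalent = 32.43 × 24/36 ≈ 21.62 kt.
22 kt < 30 kt ⇒ not rapid intensification.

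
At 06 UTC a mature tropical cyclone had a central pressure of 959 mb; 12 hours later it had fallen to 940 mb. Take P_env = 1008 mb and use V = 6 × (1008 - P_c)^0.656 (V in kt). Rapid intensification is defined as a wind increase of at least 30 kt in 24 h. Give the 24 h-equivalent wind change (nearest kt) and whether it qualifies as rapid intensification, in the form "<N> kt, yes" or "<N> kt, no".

V₁: ΔP = 49, V ≈ 6 × 49^0.656 ≈ 77.08 kt.
V₂: ΔP = 68, V ≈ 6 × 68^0.656 ≈ 95.56 kt.
ΔV over 12 h = 18.48 kt → 24 h equivalent = 18.48 × 24/12 ≈ 36.96 kt.
37 kt ≥ 30 kt ⇒ rapid intensification.

37 kt, yes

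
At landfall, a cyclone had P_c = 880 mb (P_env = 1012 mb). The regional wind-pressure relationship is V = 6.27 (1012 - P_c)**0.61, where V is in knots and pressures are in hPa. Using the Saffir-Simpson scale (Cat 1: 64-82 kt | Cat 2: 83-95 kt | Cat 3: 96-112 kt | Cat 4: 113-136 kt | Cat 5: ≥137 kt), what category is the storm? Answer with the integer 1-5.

ΔP = 1012 − 880 = 132 mb.
V ≈ 6.27 × 132^0.61 = 6.27 × 19.66 ≈ 123 kt.
123 kt falls in the Category 4 band.

4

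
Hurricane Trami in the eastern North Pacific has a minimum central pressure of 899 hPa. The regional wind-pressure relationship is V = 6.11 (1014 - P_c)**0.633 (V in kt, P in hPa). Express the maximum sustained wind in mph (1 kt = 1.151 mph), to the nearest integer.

ΔP = 1014 − 899 = 115 hPa.
V ≈ 6.11 × 115^0.633 = 6.11 × 20.157 ≈ 123.158 kt.
123.158 × 1.151 ≈ 141.75 mph → 142 mph.

142 mph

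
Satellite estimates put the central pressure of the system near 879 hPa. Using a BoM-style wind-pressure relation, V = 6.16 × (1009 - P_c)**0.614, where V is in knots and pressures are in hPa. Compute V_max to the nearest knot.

122 kt

ΔP = 1009 − 879 = 130 hPa.
130^0.614 ≈ 19.859.
V ≈ 6.16 × 19.859 ≈ 122.3 kt.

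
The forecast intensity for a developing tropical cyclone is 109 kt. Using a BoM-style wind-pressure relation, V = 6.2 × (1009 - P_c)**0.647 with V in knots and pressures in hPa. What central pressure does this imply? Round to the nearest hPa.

925 hPa

ΔP = (V / 6.2)^(1/0.647) = (109/6.2)^1.546.
109/6.2 = 17.581; 17.581^1.546 ≈ 84.01 hPa.
P_c = 1009 − 84.01 = 924.99 ≈ 925 hPa.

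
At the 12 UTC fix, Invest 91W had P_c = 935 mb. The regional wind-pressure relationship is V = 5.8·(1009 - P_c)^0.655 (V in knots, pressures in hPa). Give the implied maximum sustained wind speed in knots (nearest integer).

97 kt

ΔP = 1009 − 935 = 74 mb.
74^0.655 ≈ 16.763.
V ≈ 5.8 × 16.763 ≈ 97.2 kt.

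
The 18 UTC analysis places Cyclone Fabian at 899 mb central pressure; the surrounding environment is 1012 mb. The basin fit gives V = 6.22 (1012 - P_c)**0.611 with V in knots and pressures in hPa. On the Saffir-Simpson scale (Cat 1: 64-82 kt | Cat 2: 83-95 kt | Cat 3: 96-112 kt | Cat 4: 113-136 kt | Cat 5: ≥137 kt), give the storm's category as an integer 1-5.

3

ΔP = 1012 − 899 = 113 mb.
V ≈ 6.22 × 113^0.611 = 6.22 × 17.97 ≈ 112 kt.
112 kt falls in the Category 3 band.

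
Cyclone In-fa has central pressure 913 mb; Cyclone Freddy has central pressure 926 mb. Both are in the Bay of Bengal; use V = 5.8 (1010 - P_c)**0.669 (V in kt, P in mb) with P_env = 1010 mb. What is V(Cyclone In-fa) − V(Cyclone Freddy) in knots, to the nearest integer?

Cyclone In-fa: ΔP = 97; V ≈ 5.8 × 97^0.669 ≈ 123.76 kt.
Cyclone Freddy: ΔP = 84; V ≈ 5.8 × 84^0.669 ≈ 112.40 kt.
Difference ≈ 123.76 − 112.40 = 11.36 → 11 kt.

11 kt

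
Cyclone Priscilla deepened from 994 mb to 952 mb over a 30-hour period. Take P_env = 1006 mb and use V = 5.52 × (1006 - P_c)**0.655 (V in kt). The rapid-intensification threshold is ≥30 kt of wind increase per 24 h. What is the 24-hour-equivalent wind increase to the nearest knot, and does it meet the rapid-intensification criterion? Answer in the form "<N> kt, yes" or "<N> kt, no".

V₁: ΔP = 12, V ≈ 5.52 × 12^0.655 ≈ 28.11 kt.
V₂: ΔP = 54, V ≈ 5.52 × 54^0.655 ≈ 75.28 kt.
ΔV over 30 h = 47.17 kt → 24 h equivalent = 47.17 × 24/30 ≈ 37.74 kt.
38 kt ≥ 30 kt ⇒ rapid intensification.

38 kt, yes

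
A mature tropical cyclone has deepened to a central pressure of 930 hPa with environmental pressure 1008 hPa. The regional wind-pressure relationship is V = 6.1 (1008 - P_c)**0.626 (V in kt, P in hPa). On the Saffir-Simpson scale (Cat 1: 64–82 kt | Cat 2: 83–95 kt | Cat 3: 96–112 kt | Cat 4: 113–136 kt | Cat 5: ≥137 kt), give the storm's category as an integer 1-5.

ΔP = 1008 − 930 = 78 hPa.
V ≈ 6.1 × 78^0.626 = 6.1 × 15.29 ≈ 93 kt.
93 kt falls in the Category 2 band.

2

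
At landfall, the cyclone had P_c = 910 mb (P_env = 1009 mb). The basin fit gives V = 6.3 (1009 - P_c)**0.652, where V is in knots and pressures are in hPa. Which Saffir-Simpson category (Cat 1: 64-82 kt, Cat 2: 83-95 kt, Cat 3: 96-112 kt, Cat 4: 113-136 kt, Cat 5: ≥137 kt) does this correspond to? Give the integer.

ΔP = 1009 − 910 = 99 mb.
V ≈ 6.3 × 99^0.652 = 6.3 × 20.01 ≈ 126 kt.
126 kt falls in the Category 4 band.

4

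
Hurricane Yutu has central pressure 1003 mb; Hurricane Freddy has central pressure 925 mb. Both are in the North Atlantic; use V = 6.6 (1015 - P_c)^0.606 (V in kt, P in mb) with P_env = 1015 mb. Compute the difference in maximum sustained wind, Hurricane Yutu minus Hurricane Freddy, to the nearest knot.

Hurricane Yutu: ΔP = 12; V ≈ 6.6 × 12^0.606 ≈ 29.75 kt.
Hurricane Freddy: ΔP = 90; V ≈ 6.6 × 90^0.606 ≈ 100.88 kt.
Difference ≈ 29.75 − 100.88 = -71.13 → -71 kt.

-71 kt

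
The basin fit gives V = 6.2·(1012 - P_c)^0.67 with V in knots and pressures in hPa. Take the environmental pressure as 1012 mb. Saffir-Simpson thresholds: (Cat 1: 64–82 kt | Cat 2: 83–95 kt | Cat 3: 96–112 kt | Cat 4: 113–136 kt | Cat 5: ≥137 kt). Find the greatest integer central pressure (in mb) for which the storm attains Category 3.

952 mb

Category 3 begins at V = 96 kt.
Required ΔP = (96/6.2)^(1/0.67) = 15.484^1.493 ≈ 59.70 mb.
P_c ≤ 1012 − 59.70 = 952.30, so the highest integer P_c is 952 mb.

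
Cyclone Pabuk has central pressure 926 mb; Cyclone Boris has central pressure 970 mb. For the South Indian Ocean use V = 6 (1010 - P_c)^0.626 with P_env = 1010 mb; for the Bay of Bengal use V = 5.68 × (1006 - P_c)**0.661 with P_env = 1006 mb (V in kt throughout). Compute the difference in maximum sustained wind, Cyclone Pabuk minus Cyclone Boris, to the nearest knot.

35 kt

Cyclone Pabuk: ΔP = 84; V ≈ 6 × 84^0.626 ≈ 96.11 kt.
Cyclone Boris: ΔP = 36; V ≈ 5.68 × 36^0.661 ≈ 60.68 kt.
Difference ≈ 96.11 − 60.68 = 35.43 → 35 kt.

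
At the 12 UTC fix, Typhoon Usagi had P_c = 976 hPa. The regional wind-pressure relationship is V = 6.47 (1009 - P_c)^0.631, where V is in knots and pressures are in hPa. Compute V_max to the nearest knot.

ΔP = 1009 − 976 = 33 hPa.
33^0.631 ≈ 9.082.
V ≈ 6.47 × 9.082 ≈ 58.8 kt.

59 kt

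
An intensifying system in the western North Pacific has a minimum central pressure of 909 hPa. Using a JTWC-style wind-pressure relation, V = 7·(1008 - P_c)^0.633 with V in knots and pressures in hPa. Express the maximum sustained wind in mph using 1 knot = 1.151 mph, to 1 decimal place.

147.7 mph

ΔP = 1008 − 909 = 99 hPa.
V ≈ 7 × 99^0.633 = 7 × 18.333 ≈ 128.332 kt.
128.332 × 1.151 ≈ 147.71 mph → 147.7 mph.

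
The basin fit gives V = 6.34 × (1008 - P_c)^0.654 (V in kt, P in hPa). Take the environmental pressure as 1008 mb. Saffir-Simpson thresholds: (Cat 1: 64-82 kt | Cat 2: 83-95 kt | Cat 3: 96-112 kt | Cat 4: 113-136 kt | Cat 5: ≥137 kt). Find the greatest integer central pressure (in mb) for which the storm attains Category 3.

944 mb

Category 3 begins at V = 96 kt.
Required ΔP = (96/6.34)^(1/0.654) = 15.142^1.529 ≈ 63.76 mb.
P_c ≤ 1008 − 63.76 = 944.24, so the highest integer P_c is 944 mb.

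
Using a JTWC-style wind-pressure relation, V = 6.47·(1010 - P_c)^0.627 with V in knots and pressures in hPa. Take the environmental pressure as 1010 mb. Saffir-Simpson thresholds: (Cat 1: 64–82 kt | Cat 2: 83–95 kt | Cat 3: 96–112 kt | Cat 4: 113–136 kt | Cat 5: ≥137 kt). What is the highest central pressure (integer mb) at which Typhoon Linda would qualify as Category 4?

914 mb

Category 4 begins at V = 113 kt.
Required ΔP = (113/6.47)^(1/0.627) = 17.465^1.595 ≈ 95.75 mb.
P_c ≤ 1010 − 95.75 = 914.25, so the highest integer P_c is 914 mb.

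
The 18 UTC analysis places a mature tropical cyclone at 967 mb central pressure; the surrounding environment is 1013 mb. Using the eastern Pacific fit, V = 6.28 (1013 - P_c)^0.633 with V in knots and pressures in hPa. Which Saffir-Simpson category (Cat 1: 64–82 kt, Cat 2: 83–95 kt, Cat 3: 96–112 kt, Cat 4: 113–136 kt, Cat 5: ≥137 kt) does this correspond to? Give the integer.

ΔP = 1013 − 967 = 46 mb.
V ≈ 6.28 × 46^0.633 = 6.28 × 11.29 ≈ 71 kt.
71 kt falls in the Category 1 band.

1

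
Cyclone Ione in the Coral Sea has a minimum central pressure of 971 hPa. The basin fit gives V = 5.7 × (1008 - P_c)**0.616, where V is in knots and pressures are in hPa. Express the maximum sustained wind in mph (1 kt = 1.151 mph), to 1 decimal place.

60.7 mph

ΔP = 1008 − 971 = 37 hPa.
V ≈ 5.7 × 37^0.616 = 5.7 × 9.247 ≈ 52.709 kt.
52.709 × 1.151 ≈ 60.67 mph → 60.7 mph.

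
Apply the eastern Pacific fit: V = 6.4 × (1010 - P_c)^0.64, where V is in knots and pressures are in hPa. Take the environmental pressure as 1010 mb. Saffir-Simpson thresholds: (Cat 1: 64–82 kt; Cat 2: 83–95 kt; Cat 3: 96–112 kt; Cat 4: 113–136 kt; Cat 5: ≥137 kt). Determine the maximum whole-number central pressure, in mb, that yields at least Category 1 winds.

Category 1 begins at V = 64 kt.
Required ΔP = (64/6.4)^(1/0.64) = 10.000^1.562 ≈ 36.52 mb.
P_c ≤ 1010 − 36.52 = 973.48, so the highest integer P_c is 973 mb.

973 mb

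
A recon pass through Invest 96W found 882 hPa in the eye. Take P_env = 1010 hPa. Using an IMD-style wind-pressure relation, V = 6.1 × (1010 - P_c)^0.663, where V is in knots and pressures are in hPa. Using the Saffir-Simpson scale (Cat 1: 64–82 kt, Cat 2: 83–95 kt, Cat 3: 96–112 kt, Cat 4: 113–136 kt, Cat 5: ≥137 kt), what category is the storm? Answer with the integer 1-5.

ΔP = 1010 − 882 = 128 hPa.
V ≈ 6.1 × 128^0.663 = 6.1 × 24.95 ≈ 152 kt.
152 kt falls in the Category 5 band.

5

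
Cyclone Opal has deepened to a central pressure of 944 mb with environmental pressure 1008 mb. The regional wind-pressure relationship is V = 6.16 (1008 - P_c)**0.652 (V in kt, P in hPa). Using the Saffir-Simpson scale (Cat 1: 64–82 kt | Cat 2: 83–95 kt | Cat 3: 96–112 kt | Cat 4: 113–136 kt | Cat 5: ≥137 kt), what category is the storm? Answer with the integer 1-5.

ΔP = 1008 − 944 = 64 mb.
V ≈ 6.16 × 64^0.652 = 6.16 × 15.05 ≈ 93 kt.
93 kt falls in the Category 2 band.

2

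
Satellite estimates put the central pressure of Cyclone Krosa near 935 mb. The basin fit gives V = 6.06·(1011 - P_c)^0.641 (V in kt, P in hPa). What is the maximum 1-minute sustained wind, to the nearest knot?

ΔP = 1011 − 935 = 76 mb.
76^0.641 ≈ 16.055.
V ≈ 6.06 × 16.055 ≈ 97.3 kt.

97 kt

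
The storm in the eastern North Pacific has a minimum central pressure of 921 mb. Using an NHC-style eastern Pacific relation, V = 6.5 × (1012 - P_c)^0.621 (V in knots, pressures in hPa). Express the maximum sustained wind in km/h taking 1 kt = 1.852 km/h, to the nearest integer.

ΔP = 1012 − 921 = 91 mb.
V ≈ 6.5 × 91^0.621 = 6.5 × 16.465 ≈ 107.023 kt.
107.023 × 1.852 ≈ 198.21 km/h → 198 km/h.

198 km/h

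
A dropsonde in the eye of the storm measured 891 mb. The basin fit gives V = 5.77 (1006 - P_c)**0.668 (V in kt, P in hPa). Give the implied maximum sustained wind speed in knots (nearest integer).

ΔP = 1006 − 891 = 115 mb.
115^0.668 ≈ 23.798.
V ≈ 5.77 × 23.798 ≈ 137.3 kt.

137 kt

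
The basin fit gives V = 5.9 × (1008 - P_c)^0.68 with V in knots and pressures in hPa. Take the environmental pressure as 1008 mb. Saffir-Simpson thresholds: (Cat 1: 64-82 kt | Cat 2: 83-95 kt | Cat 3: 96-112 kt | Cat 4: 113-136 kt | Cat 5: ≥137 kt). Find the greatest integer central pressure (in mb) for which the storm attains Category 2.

Category 2 begins at V = 83 kt.
Required ΔP = (83/5.9)^(1/0.68) = 14.068^1.471 ≈ 48.82 mb.
P_c ≤ 1008 − 48.82 = 959.18, so the highest integer P_c is 959 mb.

959 mb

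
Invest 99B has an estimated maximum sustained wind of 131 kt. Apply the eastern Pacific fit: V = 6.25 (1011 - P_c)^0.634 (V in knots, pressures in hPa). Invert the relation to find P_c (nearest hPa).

890 hPa

ΔP = (V / 6.25)^(1/0.634) = (131/6.25)^1.577.
131/6.25 = 20.960; 20.960^1.577 ≈ 121.40 hPa.
P_c = 1011 − 121.40 = 889.60 ≈ 890 hPa.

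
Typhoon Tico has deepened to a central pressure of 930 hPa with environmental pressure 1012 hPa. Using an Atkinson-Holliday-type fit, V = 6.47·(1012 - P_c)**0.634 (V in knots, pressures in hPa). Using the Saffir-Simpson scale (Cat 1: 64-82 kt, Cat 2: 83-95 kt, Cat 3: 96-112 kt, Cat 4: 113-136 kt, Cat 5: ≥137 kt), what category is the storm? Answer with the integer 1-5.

3

ΔP = 1012 − 930 = 82 hPa.
V ≈ 6.47 × 82^0.634 = 6.47 × 16.34 ≈ 106 kt.
106 kt falls in the Category 3 band.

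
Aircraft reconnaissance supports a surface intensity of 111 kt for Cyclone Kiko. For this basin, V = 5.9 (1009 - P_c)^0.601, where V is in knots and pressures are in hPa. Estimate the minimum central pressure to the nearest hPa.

ΔP = (V / 5.9)^(1/0.601) = (111/5.9)^1.664.
111/5.9 = 18.814; 18.814^1.664 ≈ 132.00 hPa.
P_c = 1009 − 132.00 = 877.00 ≈ 877 hPa.

877 hPa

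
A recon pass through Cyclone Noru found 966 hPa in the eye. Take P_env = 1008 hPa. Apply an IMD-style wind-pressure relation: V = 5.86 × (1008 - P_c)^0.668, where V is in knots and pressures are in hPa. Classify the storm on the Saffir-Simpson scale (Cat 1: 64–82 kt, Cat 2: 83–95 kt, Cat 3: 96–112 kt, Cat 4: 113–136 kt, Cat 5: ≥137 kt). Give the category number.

ΔP = 1008 − 966 = 42 hPa.
V ≈ 5.86 × 42^0.668 = 5.86 × 12.14 ≈ 71 kt.
71 kt falls in the Category 1 band.

1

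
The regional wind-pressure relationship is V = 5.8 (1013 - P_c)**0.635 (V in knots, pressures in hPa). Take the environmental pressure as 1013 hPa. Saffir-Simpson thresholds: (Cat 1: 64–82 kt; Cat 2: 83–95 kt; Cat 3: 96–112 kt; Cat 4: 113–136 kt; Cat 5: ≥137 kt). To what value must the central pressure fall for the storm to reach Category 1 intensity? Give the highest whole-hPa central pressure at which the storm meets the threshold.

Category 1 begins at V = 64 kt.
Required ΔP = (64/5.8)^(1/0.635) = 11.034^1.575 ≈ 43.87 hPa.
P_c ≤ 1013 − 43.87 = 969.13, so the highest integer P_c is 969 hPa.

969 hPa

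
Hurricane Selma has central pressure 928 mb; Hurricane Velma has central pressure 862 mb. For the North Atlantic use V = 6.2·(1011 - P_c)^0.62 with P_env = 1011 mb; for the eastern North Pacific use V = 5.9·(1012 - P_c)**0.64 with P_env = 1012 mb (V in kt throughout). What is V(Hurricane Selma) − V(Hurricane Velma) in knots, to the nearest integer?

-50 kt

Hurricane Selma: ΔP = 83; V ≈ 6.2 × 83^0.62 ≈ 95.99 kt.
Hurricane Velma: ΔP = 150; V ≈ 5.9 × 150^0.64 ≈ 145.73 kt.
Difference ≈ 95.99 − 145.73 = -49.74 → -50 kt.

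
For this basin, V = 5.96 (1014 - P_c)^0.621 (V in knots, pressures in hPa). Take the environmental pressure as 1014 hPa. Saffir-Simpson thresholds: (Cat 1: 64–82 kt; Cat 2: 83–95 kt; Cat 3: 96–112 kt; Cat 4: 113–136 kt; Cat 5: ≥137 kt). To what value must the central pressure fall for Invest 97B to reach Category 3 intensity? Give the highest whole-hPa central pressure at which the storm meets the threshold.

Category 3 begins at V = 96 kt.
Required ΔP = (96/5.96)^(1/0.621) = 16.107^1.610 ≈ 87.84 hPa.
P_c ≤ 1014 − 87.84 = 926.16, so the highest integer P_c is 926 hPa.

926 hPa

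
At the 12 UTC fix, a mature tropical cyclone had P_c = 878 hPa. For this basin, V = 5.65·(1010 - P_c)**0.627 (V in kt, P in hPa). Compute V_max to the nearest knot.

121 kt

ΔP = 1010 − 878 = 132 hPa.
132^0.627 ≈ 21.360.
V ≈ 5.65 × 21.360 ≈ 120.7 kt.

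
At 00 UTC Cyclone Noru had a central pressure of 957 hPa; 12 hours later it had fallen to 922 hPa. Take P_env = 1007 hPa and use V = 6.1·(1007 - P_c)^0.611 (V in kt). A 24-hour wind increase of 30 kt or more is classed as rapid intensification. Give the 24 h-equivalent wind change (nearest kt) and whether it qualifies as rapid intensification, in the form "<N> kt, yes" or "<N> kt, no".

51 kt, yes

V₁: ΔP = 50, V ≈ 6.1 × 50^0.611 ≈ 66.59 kt.
V₂: ΔP = 85, V ≈ 6.1 × 85^0.611 ≈ 92.09 kt.
ΔV over 12 h = 25.50 kt → 24 h equivalent = 25.50 × 24/12 ≈ 51.00 kt.
51 kt ≥ 30 kt ⇒ rapid intensification.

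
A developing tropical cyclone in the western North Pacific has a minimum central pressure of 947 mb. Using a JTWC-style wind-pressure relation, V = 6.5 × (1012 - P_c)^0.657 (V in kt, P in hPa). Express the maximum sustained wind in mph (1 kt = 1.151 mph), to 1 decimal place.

116.2 mph

ΔP = 1012 − 947 = 65 mb.
V ≈ 6.5 × 65^0.657 = 6.5 × 15.527 ≈ 100.925 kt.
100.925 × 1.151 ≈ 116.16 mph → 116.2 mph.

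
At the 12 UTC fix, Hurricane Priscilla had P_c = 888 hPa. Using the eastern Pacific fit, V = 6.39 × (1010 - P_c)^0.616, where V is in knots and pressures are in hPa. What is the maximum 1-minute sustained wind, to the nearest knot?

123 kt

ΔP = 1010 − 888 = 122 hPa.
122^0.616 ≈ 19.284.
V ≈ 6.39 × 19.284 ≈ 123.2 kt.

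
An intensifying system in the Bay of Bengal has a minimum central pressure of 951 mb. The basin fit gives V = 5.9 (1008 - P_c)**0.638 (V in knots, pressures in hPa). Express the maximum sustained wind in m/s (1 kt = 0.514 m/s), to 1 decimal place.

ΔP = 1008 − 951 = 57 mb.
V ≈ 5.9 × 57^0.638 = 5.9 × 13.190 ≈ 77.822 kt.
77.822 × 0.514 ≈ 40.00 m/s → 40.0 m/s.

40.0 m/s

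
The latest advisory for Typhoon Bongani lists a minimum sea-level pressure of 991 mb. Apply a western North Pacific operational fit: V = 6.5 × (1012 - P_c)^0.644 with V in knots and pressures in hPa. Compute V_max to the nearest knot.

ΔP = 1012 − 991 = 21 mb.
21^0.644 ≈ 7.104.
V ≈ 6.5 × 7.104 ≈ 46.2 kt.

46 kt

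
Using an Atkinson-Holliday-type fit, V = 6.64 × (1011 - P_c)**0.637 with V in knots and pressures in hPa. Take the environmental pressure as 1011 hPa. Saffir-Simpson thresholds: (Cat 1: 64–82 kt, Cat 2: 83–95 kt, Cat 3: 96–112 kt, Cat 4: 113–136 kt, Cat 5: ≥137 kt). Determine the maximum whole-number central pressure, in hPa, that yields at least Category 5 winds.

895 hPa

Category 5 begins at V = 137 kt.
Required ΔP = (137/6.64)^(1/0.637) = 20.633^1.570 ≈ 115.79 hPa.
P_c ≤ 1011 − 115.79 = 895.21, so the highest integer P_c is 895 hPa.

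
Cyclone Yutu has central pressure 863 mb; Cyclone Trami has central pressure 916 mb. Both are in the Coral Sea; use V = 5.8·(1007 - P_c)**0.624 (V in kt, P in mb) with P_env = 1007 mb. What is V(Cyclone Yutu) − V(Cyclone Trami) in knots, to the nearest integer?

32 kt

Cyclone Yutu: ΔP = 144; V ≈ 5.8 × 144^0.624 ≈ 128.90 kt.
Cyclone Trami: ΔP = 91; V ≈ 5.8 × 91^0.624 ≈ 96.80 kt.
Difference ≈ 128.90 − 96.80 = 32.10 → 32 kt.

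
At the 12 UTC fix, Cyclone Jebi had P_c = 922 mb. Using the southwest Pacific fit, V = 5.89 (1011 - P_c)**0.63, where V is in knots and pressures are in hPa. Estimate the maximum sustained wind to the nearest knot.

ΔP = 1011 − 922 = 89 mb.
89^0.63 ≈ 16.909.
V ≈ 5.89 × 16.909 ≈ 99.6 kt.

100 kt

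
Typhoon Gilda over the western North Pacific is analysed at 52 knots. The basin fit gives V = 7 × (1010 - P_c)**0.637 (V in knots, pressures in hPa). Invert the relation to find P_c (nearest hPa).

987 hPa

ΔP = (V / 7)^(1/0.637) = (52/7)^1.570.
52/7 = 7.429; 7.429^1.570 ≈ 23.29 hPa.
P_c = 1010 − 23.29 = 986.71 ≈ 987 hPa.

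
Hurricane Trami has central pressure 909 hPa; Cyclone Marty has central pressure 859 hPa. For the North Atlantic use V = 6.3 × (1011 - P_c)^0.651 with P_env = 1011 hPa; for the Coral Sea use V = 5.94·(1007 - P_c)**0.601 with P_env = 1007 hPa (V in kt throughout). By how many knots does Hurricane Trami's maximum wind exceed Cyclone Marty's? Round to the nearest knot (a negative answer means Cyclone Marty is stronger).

Hurricane Trami: ΔP = 102; V ≈ 6.3 × 102^0.651 ≈ 127.92 kt.
Cyclone Marty: ΔP = 148; V ≈ 5.94 × 148^0.601 ≈ 119.71 kt.
Difference ≈ 127.92 − 119.71 = 8.21 → 8 kt.

8 kt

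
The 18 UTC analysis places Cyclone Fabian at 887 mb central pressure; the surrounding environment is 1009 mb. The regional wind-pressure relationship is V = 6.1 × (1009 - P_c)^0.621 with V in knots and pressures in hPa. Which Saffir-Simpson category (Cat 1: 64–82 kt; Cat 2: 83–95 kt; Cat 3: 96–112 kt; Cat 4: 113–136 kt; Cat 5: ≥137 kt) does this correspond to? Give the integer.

4

ΔP = 1009 − 887 = 122 mb.
V ≈ 6.1 × 122^0.621 = 6.1 × 19.75 ≈ 120 kt.
120 kt falls in the Category 4 band.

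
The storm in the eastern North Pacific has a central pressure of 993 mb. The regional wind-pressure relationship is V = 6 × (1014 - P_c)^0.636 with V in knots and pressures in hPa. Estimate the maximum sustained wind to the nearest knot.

42 kt

ΔP = 1014 − 993 = 21 mb.
21^0.636 ≈ 6.933.
V ≈ 6 × 6.933 ≈ 41.6 kt.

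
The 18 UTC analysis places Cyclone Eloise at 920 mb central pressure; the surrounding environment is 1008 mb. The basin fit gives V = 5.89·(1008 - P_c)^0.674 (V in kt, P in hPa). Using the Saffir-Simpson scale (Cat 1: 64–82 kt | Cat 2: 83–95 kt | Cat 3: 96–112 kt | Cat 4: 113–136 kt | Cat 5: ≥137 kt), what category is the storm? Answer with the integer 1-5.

ΔP = 1008 − 920 = 88 mb.
V ≈ 5.89 × 88^0.674 = 5.89 × 20.44 ≈ 120 kt.
120 kt falls in the Category 4 band.

4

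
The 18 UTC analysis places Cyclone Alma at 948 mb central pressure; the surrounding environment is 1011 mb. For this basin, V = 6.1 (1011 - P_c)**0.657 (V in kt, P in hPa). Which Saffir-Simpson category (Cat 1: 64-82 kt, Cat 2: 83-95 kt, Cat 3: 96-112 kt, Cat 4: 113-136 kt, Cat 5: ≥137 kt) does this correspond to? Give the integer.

2

ΔP = 1011 − 948 = 63 mb.
V ≈ 6.1 × 63^0.657 = 6.1 × 15.21 ≈ 93 kt.
93 kt falls in the Category 2 band.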